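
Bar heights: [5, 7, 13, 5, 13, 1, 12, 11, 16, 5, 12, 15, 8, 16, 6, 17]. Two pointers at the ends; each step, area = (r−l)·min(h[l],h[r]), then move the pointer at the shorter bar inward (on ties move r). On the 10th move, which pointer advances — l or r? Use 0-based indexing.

[0,15] min(5,17)*15=75 best=75 * → l++
[1,15] min(7,17)*14=98 best=98 * → l++
[2,15] min(13,17)*13=169 best=169 * → l++
[3,15] min(5,17)*12=60 best=169 → l++
[4,15] min(13,17)*11=143 best=169 → l++
[5,15] min(1,17)*10=10 best=169 → l++
[6,15] min(12,17)*9=108 best=169 → l++
[7,15] min(11,17)*8=88 best=169 → l++
[8,15] min(16,17)*7=112 best=169 → l++
[9,15] min(5,17)*6=30 best=169 → l++

l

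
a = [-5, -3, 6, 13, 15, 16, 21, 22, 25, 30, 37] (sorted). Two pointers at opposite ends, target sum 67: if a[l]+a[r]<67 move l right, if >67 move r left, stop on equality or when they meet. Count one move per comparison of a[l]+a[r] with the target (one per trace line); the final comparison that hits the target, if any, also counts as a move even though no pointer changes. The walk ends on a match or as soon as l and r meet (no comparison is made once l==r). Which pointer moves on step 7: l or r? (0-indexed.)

l

l=0 r=10: -5+37=32 <67, l++
l=1 r=10: -3+37=34 <67, l++
l=2 r=10: 6+37=43 <67, l++
l=3 r=10: 13+37=50 <67, l++
l=4 r=10: 15+37=52 <67, l++
l=5 r=10: 16+37=53 <67, l++
l=6 r=10: 21+37=58 <67, l++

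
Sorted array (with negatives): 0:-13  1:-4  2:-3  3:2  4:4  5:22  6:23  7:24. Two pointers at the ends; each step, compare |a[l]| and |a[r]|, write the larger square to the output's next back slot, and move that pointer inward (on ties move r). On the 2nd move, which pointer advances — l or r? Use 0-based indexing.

[0,7] |-13|<=|24| out[7]=576 → r--
[0,6] |-13|<=|23| out[6]=529 → r--

r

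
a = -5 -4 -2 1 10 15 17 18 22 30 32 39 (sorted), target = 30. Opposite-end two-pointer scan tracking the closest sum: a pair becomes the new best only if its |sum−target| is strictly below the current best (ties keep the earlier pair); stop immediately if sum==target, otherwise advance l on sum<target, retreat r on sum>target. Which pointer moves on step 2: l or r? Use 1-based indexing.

[1,12] -5+39=34 d=4 * → r--
[1,11] -5+32=27 d=3 * → l++

l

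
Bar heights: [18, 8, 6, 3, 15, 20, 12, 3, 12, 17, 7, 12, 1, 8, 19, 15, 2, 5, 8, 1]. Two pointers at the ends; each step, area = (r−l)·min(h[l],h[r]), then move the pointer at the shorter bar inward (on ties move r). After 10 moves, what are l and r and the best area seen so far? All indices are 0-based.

l=0 r=19: min(18,1)*19=19 best=19 *, r--
l=0 r=18: min(18,8)*18=144 best=144 *, r--
l=0 r=17: min(18,5)*17=85 best=144, r--
l=0 r=16: min(18,2)*16=32 best=144, r--
l=0 r=15: min(18,15)*15=225 best=225 *, r--
l=0 r=14: min(18,19)*14=252 best=252 *, l++
l=1 r=14: min(8,19)*13=104 best=252, l++
l=2 r=14: min(6,19)*12=72 best=252, l++
l=3 r=14: min(3,19)*11=33 best=252, l++
l=4 r=14: min(15,19)*10=150 best=252, l++

l=5, r=14, best area=252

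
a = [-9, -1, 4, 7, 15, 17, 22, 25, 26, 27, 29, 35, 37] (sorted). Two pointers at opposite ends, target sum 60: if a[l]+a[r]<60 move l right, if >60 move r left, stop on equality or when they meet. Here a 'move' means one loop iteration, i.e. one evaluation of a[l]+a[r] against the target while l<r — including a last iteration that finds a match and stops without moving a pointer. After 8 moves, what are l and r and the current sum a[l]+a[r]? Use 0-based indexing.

[0,12] -9+37=28 <60 → l++
[1,12] -1+37=36 <60 → l++
[2,12] 4+37=41 <60 → l++
[3,12] 7+37=44 <60 → l++
[4,12] 15+37=52 <60 → l++
[5,12] 17+37=54 <60 → l++
[6,12] 22+37=59 <60 → l++
[7,12] 25+37=62 >60 → r--

l=7, r=11, sum=60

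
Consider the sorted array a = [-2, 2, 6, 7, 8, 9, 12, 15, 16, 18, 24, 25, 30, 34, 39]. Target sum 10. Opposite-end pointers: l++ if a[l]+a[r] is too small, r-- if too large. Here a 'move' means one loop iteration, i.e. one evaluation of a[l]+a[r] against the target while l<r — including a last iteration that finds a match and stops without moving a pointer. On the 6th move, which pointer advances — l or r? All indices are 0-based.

l=0 r=14: -2+39=37 >10, r--
l=0 r=13: -2+34=32 >10, r--
l=0 r=12: -2+30=28 >10, r--
l=0 r=11: -2+25=23 >10, r--
l=0 r=10: -2+24=22 >10, r--
l=0 r=9: -2+18=16 >10, r--

r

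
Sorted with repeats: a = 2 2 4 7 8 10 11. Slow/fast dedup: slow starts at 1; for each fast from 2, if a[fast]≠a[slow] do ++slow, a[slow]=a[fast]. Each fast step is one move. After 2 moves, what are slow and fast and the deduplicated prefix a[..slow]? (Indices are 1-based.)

slow=1 fast=2: a[fast]=2=a[slow] dup, fast++
slow=1 fast=3: a[fast]=4≠a[slow]=2 write a[2]=4, slow++,fast++

slow=2, fast=4, prefix=[2, 4]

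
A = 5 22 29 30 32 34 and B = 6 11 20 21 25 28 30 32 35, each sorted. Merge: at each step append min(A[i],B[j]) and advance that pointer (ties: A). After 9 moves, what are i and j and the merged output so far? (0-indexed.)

[i=0,j=0] A[i]=5<=B[j]=6 take 5 → i++
[i=1,j=0] A[i]=22>B[j]=6 take 6 → j++
[i=1,j=1] A[i]=22>B[j]=11 take 11 → j++
[i=1,j=2] A[i]=22>B[j]=20 take 20 → j++
[i=1,j=3] A[i]=22>B[j]=21 take 21 → j++
[i=1,j=4] A[i]=22<=B[j]=25 take 22 → i++
[i=2,j=4] A[i]=29>B[j]=25 take 25 → j++
[i=2,j=5] A[i]=29>B[j]=28 take 28 → j++
[i=2,j=6] A[i]=29<=B[j]=30 take 29 → i++

i=3, j=6, merged so far=[5, 6, 11, 20, 21, 22, 25, 28, 29]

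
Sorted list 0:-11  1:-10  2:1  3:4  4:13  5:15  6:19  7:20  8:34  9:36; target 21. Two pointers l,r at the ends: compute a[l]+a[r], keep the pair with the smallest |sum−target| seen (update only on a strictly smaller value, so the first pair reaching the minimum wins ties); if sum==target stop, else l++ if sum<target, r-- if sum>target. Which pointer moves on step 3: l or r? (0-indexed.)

l=0 r=9: -11+36=25 d=4 *, r--
l=0 r=8: -11+34=23 d=2 *, r--
l=0 r=7: -11+20=9 d=12, l++

l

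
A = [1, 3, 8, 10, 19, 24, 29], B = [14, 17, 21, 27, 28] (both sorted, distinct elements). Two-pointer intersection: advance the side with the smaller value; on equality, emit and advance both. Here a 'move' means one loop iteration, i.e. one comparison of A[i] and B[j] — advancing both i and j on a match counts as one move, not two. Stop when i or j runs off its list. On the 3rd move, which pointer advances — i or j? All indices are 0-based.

[i=0,j=0] 1<14 → i++
[i=1,j=0] 3<14 → i++
[i=2,j=0] 8<14 → i++

i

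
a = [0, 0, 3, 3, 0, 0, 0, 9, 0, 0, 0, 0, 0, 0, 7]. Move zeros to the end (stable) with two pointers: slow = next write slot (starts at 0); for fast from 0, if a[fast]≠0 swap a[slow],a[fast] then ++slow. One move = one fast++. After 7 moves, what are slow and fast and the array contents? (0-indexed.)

slow=0 fast=0: a[fast]=0, fast++
slow=0 fast=1: a[fast]=0, fast++
slow=0 fast=2: a[fast]=3≠0 swap→a[0]=3, slow++,fast++
slow=1 fast=3: a[fast]=3≠0 swap→a[1]=3, slow++,fast++
slow=2 fast=4: a[fast]=0, fast++
slow=2 fast=5: a[fast]=0, fast++
slow=2 fast=6: a[fast]=0, fast++

slow=2, fast=7, a=[3, 3, 0, 0, 0, 0, 0, 9, 0, 0, 0, 0, 0, 0, 7]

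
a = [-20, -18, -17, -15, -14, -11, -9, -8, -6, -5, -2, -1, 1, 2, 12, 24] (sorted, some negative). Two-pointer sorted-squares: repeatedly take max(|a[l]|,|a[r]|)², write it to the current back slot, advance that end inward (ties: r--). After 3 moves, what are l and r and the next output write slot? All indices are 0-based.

l=2, r=14, next write slot=12

[0,15] |-20|<=|24| out[15]=576 → r--
[0,14] |-20|>|12| out[14]=400 → l++
[1,14] |-18|>|12| out[13]=324 → l++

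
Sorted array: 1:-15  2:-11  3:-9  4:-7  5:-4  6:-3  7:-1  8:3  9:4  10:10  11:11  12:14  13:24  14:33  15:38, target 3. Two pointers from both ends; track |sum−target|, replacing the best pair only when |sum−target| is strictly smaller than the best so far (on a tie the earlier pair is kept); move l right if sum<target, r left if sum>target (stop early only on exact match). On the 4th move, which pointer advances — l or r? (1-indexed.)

l

l=1 r=15: -15+38=23 d=20 *, r--
l=1 r=14: -15+33=18 d=15 *, r--
l=1 r=13: -15+24=9 d=6 *, r--
l=1 r=12: -15+14=-1 d=4 *, l++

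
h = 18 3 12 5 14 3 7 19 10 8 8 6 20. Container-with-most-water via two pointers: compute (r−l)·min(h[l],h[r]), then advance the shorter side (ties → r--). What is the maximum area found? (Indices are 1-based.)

[1,13] min(18,20)*12=216 best=216 * → l++
[2,13] min(3,20)*11=33 best=216 → l++
[3,13] min(12,20)*10=120 best=216 → l++
[4,13] min(5,20)*9=45 best=216 → l++
[5,13] min(14,20)*8=112 best=216 → l++
[6,13] min(3,20)*7=21 best=216 → l++
[7,13] min(7,20)*6=42 best=216 → l++
[8,13] min(19,20)*5=95 best=216 → l++
[9,13] min(10,20)*4=40 best=216 → l++
[10,13] min(8,20)*3=24 best=216 → l++
[11,13] min(8,20)*2=16 best=216 → l++
[12,13] min(6,20)*1=6 best=216 → l++

max area = 216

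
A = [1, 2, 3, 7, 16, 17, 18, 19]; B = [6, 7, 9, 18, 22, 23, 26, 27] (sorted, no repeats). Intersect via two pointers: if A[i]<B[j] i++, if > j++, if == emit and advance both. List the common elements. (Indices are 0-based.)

intersection = [7, 18]

[i=0,j=0] 1<6 → i++
[i=1,j=0] 2<6 → i++
[i=2,j=0] 3<6 → i++
[i=3,j=0] 7>6 → j++
[i=3,j=1] 7==7 emit → i++,j++
[i=4,j=2] 16>9 → j++
[i=4,j=3] 16<18 → i++
[i=5,j=3] 17<18 → i++
[i=6,j=3] 18==18 emit → i++,j++
[i=7,j=4] 19<22 → i++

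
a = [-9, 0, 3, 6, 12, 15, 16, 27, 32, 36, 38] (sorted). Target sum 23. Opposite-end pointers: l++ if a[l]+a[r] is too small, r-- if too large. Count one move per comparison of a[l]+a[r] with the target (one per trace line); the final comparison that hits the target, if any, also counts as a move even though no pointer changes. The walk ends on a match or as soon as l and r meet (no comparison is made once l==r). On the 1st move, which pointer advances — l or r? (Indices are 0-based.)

r

[0,10] -9+38=29 >23 → r--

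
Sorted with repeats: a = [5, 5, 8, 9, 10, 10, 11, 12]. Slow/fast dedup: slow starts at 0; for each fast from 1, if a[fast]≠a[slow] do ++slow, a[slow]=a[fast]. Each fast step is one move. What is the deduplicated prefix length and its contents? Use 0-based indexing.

slow=0 fast=1: a[fast]=5=a[slow] dup, fast++
slow=0 fast=2: a[fast]=8≠a[slow]=5 write a[1]=8, slow++,fast++
slow=1 fast=3: a[fast]=9≠a[slow]=8 write a[2]=9, slow++,fast++
slow=2 fast=4: a[fast]=10≠a[slow]=9 write a[3]=10, slow++,fast++
slow=3 fast=5: a[fast]=10=a[slow] dup, fast++
slow=3 fast=6: a[fast]=11≠a[slow]=10 write a[4]=11, slow++,fast++
slow=4 fast=7: a[fast]=12≠a[slow]=11 write a[5]=12, slow++,fast++

length 6; prefix = [5, 8, 9, 10, 11, 12]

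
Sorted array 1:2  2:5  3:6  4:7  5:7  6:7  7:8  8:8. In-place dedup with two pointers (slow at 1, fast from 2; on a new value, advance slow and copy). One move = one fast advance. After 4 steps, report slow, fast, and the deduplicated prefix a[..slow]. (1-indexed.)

slow=4, fast=6, prefix=[2, 5, 6, 7]

(s=1,f=2) a[fast]=5≠a[slow]=2 write a[2]=5 → slow++,fast++
(s=2,f=3) a[fast]=6≠a[slow]=5 write a[3]=6 → slow++,fast++
(s=3,f=4) a[fast]=7≠a[slow]=6 write a[4]=7 → slow++,fast++
(s=4,f=5) a[fast]=7=a[slow] dup → fast++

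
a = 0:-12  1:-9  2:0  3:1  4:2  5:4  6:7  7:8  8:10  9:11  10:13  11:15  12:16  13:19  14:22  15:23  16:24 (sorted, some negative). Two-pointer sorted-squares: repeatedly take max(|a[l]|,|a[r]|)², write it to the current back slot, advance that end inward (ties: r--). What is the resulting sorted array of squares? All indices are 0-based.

[0, 1, 4, 16, 49, 64, 81, 100, 121, 144, 169, 225, 256, 361, 484, 529, 576]

l=0 r=16: |-12|<=|24| out[16]=576, r--
l=0 r=15: |-12|<=|23| out[15]=529, r--
l=0 r=14: |-12|<=|22| out[14]=484, r--
l=0 r=13: |-12|<=|19| out[13]=361, r--
l=0 r=12: |-12|<=|16| out[12]=256, r--
l=0 r=11: |-12|<=|15| out[11]=225, r--
l=0 r=10: |-12|<=|13| out[10]=169, r--
l=0 r=9: |-12|>|11| out[9]=144, l++
l=1 r=9: |-9|<=|11| out[8]=121, r--
l=1 r=8: |-9|<=|10| out[7]=100, r--
l=1 r=7: |-9|>|8| out[6]=81, l++
l=2 r=7: |0|<=|8| out[5]=64, r--
l=2 r=6: |0|<=|7| out[4]=49, r--
l=2 r=5: |0|<=|4| out[3]=16, r--
l=2 r=4: |0|<=|2| out[2]=4, r--
l=2 r=3: |0|<=|1| out[1]=1, r--
l=2 r=2: |0|<=|0| out[0]=0, r--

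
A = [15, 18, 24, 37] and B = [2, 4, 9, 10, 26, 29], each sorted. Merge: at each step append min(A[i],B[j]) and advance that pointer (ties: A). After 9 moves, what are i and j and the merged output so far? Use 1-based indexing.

[i=1,j=1] A[i]=15>B[j]=2 take 2 → j++
[i=1,j=2] A[i]=15>B[j]=4 take 4 → j++
[i=1,j=3] A[i]=15>B[j]=9 take 9 → j++
[i=1,j=4] A[i]=15>B[j]=10 take 10 → j++
[i=1,j=5] A[i]=15<=B[j]=26 take 15 → i++
[i=2,j=5] A[i]=18<=B[j]=26 take 18 → i++
[i=3,j=5] A[i]=24<=B[j]=26 take 24 → i++
[i=4,j=5] A[i]=37>B[j]=26 take 26 → j++
[i=4,j=6] A[i]=37>B[j]=29 take 29 → j++

i=4, j=7, merged so far=[2, 4, 9, 10, 15, 18, 24, 26, 29]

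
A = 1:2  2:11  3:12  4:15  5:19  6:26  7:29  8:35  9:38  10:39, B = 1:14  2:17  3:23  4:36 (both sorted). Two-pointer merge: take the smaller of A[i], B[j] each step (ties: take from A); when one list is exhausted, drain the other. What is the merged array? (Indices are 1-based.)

i=1 j=1: A[i]=2<=B[j]=14 take 2, i++
i=2 j=1: A[i]=11<=B[j]=14 take 11, i++
i=3 j=1: A[i]=12<=B[j]=14 take 12, i++
i=4 j=1: A[i]=15>B[j]=14 take 14, j++
i=4 j=2: A[i]=15<=B[j]=17 take 15, i++
i=5 j=2: A[i]=19>B[j]=17 take 17, j++
i=5 j=3: A[i]=19<=B[j]=23 take 19, i++
i=6 j=3: A[i]=26>B[j]=23 take 23, j++
i=6 j=4: A[i]=26<=B[j]=36 take 26, i++
i=7 j=4: A[i]=29<=B[j]=36 take 29, i++
i=8 j=4: A[i]=35<=B[j]=36 take 35, i++
i=9 j=4: A[i]=38>B[j]=36 take 36, j++
i=9 j=5: B done, take A[i]=38, i++
i=10 j=5: B done, take A[i]=39, i++

[2, 11, 12, 14, 15, 17, 19, 23, 26, 29, 35, 36, 38, 39]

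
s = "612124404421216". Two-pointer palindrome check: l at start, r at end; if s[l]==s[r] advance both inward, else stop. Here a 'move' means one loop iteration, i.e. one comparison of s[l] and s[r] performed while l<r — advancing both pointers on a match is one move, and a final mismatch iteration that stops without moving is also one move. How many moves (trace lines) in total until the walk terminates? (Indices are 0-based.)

7 moves

[0,14] '6'=='6' → l++,r--
[1,13] '1'=='1' → l++,r--
[2,12] '2'=='2' → l++,r--
[3,11] '1'=='1' → l++,r--
[4,10] '2'=='2' → l++,r--
[5,9] '4'=='4' → l++,r--
[6,8] '4'=='4' → l++,r--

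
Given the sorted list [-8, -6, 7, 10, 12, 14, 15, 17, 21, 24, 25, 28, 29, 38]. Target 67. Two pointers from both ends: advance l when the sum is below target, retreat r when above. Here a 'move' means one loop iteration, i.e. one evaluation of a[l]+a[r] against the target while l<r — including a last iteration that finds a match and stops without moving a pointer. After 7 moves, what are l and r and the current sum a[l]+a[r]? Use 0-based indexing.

l=7, r=13, sum=55

l=0 r=13: -8+38=30 <67, l++
l=1 r=13: -6+38=32 <67, l++
l=2 r=13: 7+38=45 <67, l++
l=3 r=13: 10+38=48 <67, l++
l=4 r=13: 12+38=50 <67, l++
l=5 r=13: 14+38=52 <67, l++
l=6 r=13: 15+38=53 <67, l++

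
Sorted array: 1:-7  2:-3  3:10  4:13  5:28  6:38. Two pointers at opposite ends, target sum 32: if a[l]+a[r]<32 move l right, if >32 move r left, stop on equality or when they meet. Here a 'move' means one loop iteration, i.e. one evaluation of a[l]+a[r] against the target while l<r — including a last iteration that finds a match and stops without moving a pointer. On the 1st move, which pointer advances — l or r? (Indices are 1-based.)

l

[1,6] -7+38=31 <32 → l++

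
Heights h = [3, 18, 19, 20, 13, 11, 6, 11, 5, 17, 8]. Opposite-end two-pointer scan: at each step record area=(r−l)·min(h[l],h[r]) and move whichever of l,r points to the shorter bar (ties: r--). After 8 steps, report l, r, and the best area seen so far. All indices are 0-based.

l=1, r=3, best area=136

[0,10] min(3,8)*10=30 best=30 * → l++
[1,10] min(18,8)*9=72 best=72 * → r--
[1,9] min(18,17)*8=136 best=136 * → r--
[1,8] min(18,5)*7=35 best=136 → r--
[1,7] min(18,11)*6=66 best=136 → r--
[1,6] min(18,6)*5=30 best=136 → r--
[1,5] min(18,11)*4=44 best=136 → r--
[1,4] min(18,13)*3=39 best=136 → r--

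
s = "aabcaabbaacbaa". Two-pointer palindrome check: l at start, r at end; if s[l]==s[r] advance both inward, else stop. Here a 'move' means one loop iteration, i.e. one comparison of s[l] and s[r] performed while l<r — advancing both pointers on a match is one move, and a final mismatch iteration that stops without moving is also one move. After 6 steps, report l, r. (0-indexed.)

l=0 r=13: 'a'=='a', l++,r--
l=1 r=12: 'a'=='a', l++,r--
l=2 r=11: 'b'=='b', l++,r--
l=3 r=10: 'c'=='c', l++,r--
l=4 r=9: 'a'=='a', l++,r--
l=5 r=8: 'a'=='a', l++,r--

l=6, r=7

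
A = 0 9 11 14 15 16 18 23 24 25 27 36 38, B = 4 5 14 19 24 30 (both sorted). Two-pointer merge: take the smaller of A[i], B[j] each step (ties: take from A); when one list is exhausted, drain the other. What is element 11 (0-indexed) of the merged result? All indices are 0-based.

merged[11] = 23

i=0 j=0: A[i]=0<=B[j]=4 take 0, i++
i=1 j=0: A[i]=9>B[j]=4 take 4, j++
i=1 j=1: A[i]=9>B[j]=5 take 5, j++
i=1 j=2: A[i]=9<=B[j]=14 take 9, i++
i=2 j=2: A[i]=11<=B[j]=14 take 11, i++
i=3 j=2: A[i]=14<=B[j]=14 take 14, i++
i=4 j=2: A[i]=15>B[j]=14 take 14, j++
i=4 j=3: A[i]=15<=B[j]=19 take 15, i++
i=5 j=3: A[i]=16<=B[j]=19 take 16, i++
i=6 j=3: A[i]=18<=B[j]=19 take 18, i++
i=7 j=3: A[i]=23>B[j]=19 take 19, j++
i=7 j=4: A[i]=23<=B[j]=24 take 23, i++
i=8 j=4: A[i]=24<=B[j]=24 take 24, i++
i=9 j=4: A[i]=25>B[j]=24 take 24, j++
i=9 j=5: A[i]=25<=B[j]=30 take 25, i++
i=10 j=5: A[i]=27<=B[j]=30 take 27, i++
i=11 j=5: A[i]=36>B[j]=30 take 30, j++
i=11 j=6: B done, take A[i]=36, i++
i=12 j=6: B done, take A[i]=38, i++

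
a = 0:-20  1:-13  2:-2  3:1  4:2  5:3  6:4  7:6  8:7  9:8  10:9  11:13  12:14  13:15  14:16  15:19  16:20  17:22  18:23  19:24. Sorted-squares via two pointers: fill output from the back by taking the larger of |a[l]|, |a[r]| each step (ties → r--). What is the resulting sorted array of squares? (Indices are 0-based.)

[1, 4, 4, 9, 16, 36, 49, 64, 81, 169, 169, 196, 225, 256, 361, 400, 400, 484, 529, 576]

[0,19] |-20|<=|24| out[19]=576 → r--
[0,18] |-20|<=|23| out[18]=529 → r--
[0,17] |-20|<=|22| out[17]=484 → r--
[0,16] |-20|<=|20| out[16]=400 → r--
[0,15] |-20|>|19| out[15]=400 → l++
[1,15] |-13|<=|19| out[14]=361 → r--
[1,14] |-13|<=|16| out[13]=256 → r--
[1,13] |-13|<=|15| out[12]=225 → r--
[1,12] |-13|<=|14| out[11]=196 → r--
[1,11] |-13|<=|13| out[10]=169 → r--
[1,10] |-13|>|9| out[9]=169 → l++
[2,10] |-2|<=|9| out[8]=81 → r--
[2,9] |-2|<=|8| out[7]=64 → r--
[2,8] |-2|<=|7| out[6]=49 → r--
[2,7] |-2|<=|6| out[5]=36 → r--
[2,6] |-2|<=|4| out[4]=16 → r--
[2,5] |-2|<=|3| out[3]=9 → r--
[2,4] |-2|<=|2| out[2]=4 → r--
[2,3] |-2|>|1| out[1]=4 → l++
[3,3] |1|<=|1| out[0]=1 → r--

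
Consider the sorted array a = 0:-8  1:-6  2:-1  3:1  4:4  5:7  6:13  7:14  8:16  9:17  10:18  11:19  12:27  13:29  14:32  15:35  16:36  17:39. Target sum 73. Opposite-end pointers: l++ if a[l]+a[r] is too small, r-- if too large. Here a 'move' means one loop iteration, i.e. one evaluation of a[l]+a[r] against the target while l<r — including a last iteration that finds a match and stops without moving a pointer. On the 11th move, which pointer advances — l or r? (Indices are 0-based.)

l=0 r=17: -8+39=31 <73, l++
l=1 r=17: -6+39=33 <73, l++
l=2 r=17: -1+39=38 <73, l++
l=3 r=17: 1+39=40 <73, l++
l=4 r=17: 4+39=43 <73, l++
l=5 r=17: 7+39=46 <73, l++
l=6 r=17: 13+39=52 <73, l++
l=7 r=17: 14+39=53 <73, l++
l=8 r=17: 16+39=55 <73, l++
l=9 r=17: 17+39=56 <73, l++
l=10 r=17: 18+39=57 <73, l++

l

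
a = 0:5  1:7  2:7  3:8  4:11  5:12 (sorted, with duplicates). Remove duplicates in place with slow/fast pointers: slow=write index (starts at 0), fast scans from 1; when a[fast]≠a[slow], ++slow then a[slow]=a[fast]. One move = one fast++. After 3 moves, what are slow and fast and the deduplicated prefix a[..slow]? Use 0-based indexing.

slow=0 fast=1: a[fast]=7≠a[slow]=5 write a[1]=7, slow++,fast++
slow=1 fast=2: a[fast]=7=a[slow] dup, fast++
slow=1 fast=3: a[fast]=8≠a[slow]=7 write a[2]=8, slow++,fast++

slow=2, fast=4, prefix=[5, 7, 8]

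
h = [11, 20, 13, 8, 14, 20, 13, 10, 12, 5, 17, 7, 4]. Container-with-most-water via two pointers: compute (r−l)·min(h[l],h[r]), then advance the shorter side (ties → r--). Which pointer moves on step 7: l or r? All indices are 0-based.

r

l=0 r=12: min(11,4)*12=48 best=48 *, r--
l=0 r=11: min(11,7)*11=77 best=77 *, r--
l=0 r=10: min(11,17)*10=110 best=110 *, l++
l=1 r=10: min(20,17)*9=153 best=153 *, r--
l=1 r=9: min(20,5)*8=40 best=153, r--
l=1 r=8: min(20,12)*7=84 best=153, r--
l=1 r=7: min(20,10)*6=60 best=153, r--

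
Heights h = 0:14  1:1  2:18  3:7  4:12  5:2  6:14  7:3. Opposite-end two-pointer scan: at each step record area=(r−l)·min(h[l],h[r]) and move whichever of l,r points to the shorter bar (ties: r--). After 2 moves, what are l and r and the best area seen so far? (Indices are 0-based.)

l=0, r=5, best area=84

l=0 r=7: min(14,3)*7=21 best=21 *, r--
l=0 r=6: min(14,14)*6=84 best=84 *, r--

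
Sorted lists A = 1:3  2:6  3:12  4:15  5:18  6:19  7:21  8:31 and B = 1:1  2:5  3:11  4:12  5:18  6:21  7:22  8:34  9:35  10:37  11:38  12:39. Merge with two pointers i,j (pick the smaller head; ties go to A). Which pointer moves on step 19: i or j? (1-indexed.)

j

[i=1,j=1] A[i]=3>B[j]=1 take 1 → j++
[i=1,j=2] A[i]=3<=B[j]=5 take 3 → i++
[i=2,j=2] A[i]=6>B[j]=5 take 5 → j++
[i=2,j=3] A[i]=6<=B[j]=11 take 6 → i++
[i=3,j=3] A[i]=12>B[j]=11 take 11 → j++
[i=3,j=4] A[i]=12<=B[j]=12 take 12 → i++
[i=4,j=4] A[i]=15>B[j]=12 take 12 → j++
[i=4,j=5] A[i]=15<=B[j]=18 take 15 → i++
[i=5,j=5] A[i]=18<=B[j]=18 take 18 → i++
[i=6,j=5] A[i]=19>B[j]=18 take 18 → j++
[i=6,j=6] A[i]=19<=B[j]=21 take 19 → i++
[i=7,j=6] A[i]=21<=B[j]=21 take 21 → i++
[i=8,j=6] A[i]=31>B[j]=21 take 21 → j++
[i=8,j=7] A[i]=31>B[j]=22 take 22 → j++
[i=8,j=8] A[i]=31<=B[j]=34 take 31 → i++
[i=9,j=8] A done, take B[j]=34 → j++
[i=9,j=9] A done, take B[j]=35 → j++
[i=9,j=10] A done, take B[j]=37 → j++
[i=9,j=11] A done, take B[j]=38 → j++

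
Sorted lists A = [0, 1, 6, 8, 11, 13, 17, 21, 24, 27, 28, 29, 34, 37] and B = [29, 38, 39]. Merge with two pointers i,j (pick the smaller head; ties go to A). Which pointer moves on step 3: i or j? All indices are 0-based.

i

[i=0,j=0] A[i]=0<=B[j]=29 take 0 → i++
[i=1,j=0] A[i]=1<=B[j]=29 take 1 → i++
[i=2,j=0] A[i]=6<=B[j]=29 take 6 → i++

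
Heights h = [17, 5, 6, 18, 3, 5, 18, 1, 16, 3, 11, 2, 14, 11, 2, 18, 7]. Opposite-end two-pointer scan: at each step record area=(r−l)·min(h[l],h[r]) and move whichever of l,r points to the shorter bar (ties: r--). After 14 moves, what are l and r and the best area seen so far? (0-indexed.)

l=0 r=16: min(17,7)*16=112 best=112 *, r--
l=0 r=15: min(17,18)*15=255 best=255 *, l++
l=1 r=15: min(5,18)*14=70 best=255, l++
l=2 r=15: min(6,18)*13=78 best=255, l++
l=3 r=15: min(18,18)*12=216 best=255, r--
l=3 r=14: min(18,2)*11=22 best=255, r--
l=3 r=13: min(18,11)*10=110 best=255, r--
l=3 r=12: min(18,14)*9=126 best=255, r--
l=3 r=11: min(18,2)*8=16 best=255, r--
l=3 r=10: min(18,11)*7=77 best=255, r--
l=3 r=9: min(18,3)*6=18 best=255, r--
l=3 r=8: min(18,16)*5=80 best=255, r--
l=3 r=7: min(18,1)*4=4 best=255, r--
l=3 r=6: min(18,18)*3=54 best=255, r--

l=3, r=5, best area=255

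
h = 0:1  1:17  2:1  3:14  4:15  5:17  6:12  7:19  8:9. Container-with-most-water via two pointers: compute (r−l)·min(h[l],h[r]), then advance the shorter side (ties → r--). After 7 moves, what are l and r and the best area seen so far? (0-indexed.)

l=6, r=7, best area=102

l=0 r=8: min(1,9)*8=8 best=8 *, l++
l=1 r=8: min(17,9)*7=63 best=63 *, r--
l=1 r=7: min(17,19)*6=102 best=102 *, l++
l=2 r=7: min(1,19)*5=5 best=102, l++
l=3 r=7: min(14,19)*4=56 best=102, l++
l=4 r=7: min(15,19)*3=45 best=102, l++
l=5 r=7: min(17,19)*2=34 best=102, l++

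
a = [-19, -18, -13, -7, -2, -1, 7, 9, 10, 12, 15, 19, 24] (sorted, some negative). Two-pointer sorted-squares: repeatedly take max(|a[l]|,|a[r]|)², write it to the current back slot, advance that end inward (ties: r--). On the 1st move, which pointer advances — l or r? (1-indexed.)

r

[1,13] |-19|<=|24| out[13]=576 → r--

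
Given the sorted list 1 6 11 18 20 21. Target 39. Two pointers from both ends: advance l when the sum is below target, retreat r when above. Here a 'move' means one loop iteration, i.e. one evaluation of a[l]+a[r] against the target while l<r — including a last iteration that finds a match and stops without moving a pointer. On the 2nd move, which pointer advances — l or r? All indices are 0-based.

l

[0,5] 1+21=22 <39 → l++
[1,5] 6+21=27 <39 → l++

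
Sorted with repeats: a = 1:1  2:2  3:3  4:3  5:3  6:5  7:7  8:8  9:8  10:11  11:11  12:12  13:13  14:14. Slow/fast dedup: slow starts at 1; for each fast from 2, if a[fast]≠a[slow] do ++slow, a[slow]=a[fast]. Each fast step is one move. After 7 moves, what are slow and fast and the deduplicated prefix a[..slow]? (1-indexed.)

slow=6, fast=9, prefix=[1, 2, 3, 5, 7, 8]

slow=1 fast=2: a[fast]=2≠a[slow]=1 write a[2]=2, slow++,fast++
slow=2 fast=3: a[fast]=3≠a[slow]=2 write a[3]=3, slow++,fast++
slow=3 fast=4: a[fast]=3=a[slow] dup, fast++
slow=3 fast=5: a[fast]=3=a[slow] dup, fast++
slow=3 fast=6: a[fast]=5≠a[slow]=3 write a[4]=5, slow++,fast++
slow=4 fast=7: a[fast]=7≠a[slow]=5 write a[5]=7, slow++,fast++
slow=5 fast=8: a[fast]=8≠a[slow]=7 write a[6]=8, slow++,fast++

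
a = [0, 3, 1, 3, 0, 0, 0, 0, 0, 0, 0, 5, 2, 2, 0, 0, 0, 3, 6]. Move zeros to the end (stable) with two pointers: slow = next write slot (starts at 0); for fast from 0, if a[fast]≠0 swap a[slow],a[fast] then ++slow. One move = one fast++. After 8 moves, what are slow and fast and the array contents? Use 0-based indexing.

slow=3, fast=8, a=[3, 1, 3, 0, 0, 0, 0, 0, 0, 0, 0, 5, 2, 2, 0, 0, 0, 3, 6]

(s=0,f=0) a[fast]=0 → fast++
(s=0,f=1) a[fast]=3≠0 swap→a[0]=3 → slow++,fast++
(s=1,f=2) a[fast]=1≠0 swap→a[1]=1 → slow++,fast++
(s=2,f=3) a[fast]=3≠0 swap→a[2]=3 → slow++,fast++
(s=3,f=4) a[fast]=0 → fast++
(s=3,f=5) a[fast]=0 → fast++
(s=3,f=6) a[fast]=0 → fast++
(s=3,f=7) a[fast]=0 → fast++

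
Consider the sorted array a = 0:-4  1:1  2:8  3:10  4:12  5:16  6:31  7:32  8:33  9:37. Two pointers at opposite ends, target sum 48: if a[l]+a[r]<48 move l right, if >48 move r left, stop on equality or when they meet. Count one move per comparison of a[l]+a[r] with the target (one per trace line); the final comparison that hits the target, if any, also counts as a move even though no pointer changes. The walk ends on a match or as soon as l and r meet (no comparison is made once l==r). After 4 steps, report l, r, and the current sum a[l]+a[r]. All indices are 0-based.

[0,9] -4+37=33 <48 → l++
[1,9] 1+37=38 <48 → l++
[2,9] 8+37=45 <48 → l++
[3,9] 10+37=47 <48 → l++

l=4, r=9, sum=49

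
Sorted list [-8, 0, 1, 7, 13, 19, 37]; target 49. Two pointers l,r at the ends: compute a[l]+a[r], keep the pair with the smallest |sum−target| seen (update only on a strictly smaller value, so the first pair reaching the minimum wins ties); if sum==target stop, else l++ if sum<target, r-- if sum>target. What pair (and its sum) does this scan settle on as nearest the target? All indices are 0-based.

l=0 r=6: -8+37=29 d=20 *, l++
l=1 r=6: 0+37=37 d=12 *, l++
l=2 r=6: 1+37=38 d=11 *, l++
l=3 r=6: 7+37=44 d=5 *, l++
l=4 r=6: 13+37=50 d=1 *, r--
l=4 r=5: 13+19=32 d=17, l++

pair (13, 37) with sum 50 (|Δ|=1)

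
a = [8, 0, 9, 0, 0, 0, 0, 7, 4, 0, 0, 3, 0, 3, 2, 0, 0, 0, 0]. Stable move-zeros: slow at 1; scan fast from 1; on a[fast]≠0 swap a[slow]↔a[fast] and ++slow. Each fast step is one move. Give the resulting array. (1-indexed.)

[8, 9, 7, 4, 3, 3, 2, 0, 0, 0, 0, 0, 0, 0, 0, 0, 0, 0, 0]

slow=1 fast=1: a[fast]=8≠0 swap→a[1]=8, slow++,fast++
slow=2 fast=2: a[fast]=0, fast++
slow=2 fast=3: a[fast]=9≠0 swap→a[2]=9, slow++,fast++
slow=3 fast=4: a[fast]=0, fast++
slow=3 fast=5: a[fast]=0, fast++
slow=3 fast=6: a[fast]=0, fast++
slow=3 fast=7: a[fast]=0, fast++
slow=3 fast=8: a[fast]=7≠0 swap→a[3]=7, slow++,fast++
slow=4 fast=9: a[fast]=4≠0 swap→a[4]=4, slow++,fast++
slow=5 fast=10: a[fast]=0, fast++
slow=5 fast=11: a[fast]=0, fast++
slow=5 fast=12: a[fast]=3≠0 swap→a[5]=3, slow++,fast++
slow=6 fast=13: a[fast]=0, fast++
slow=6 fast=14: a[fast]=3≠0 swap→a[6]=3, slow++,fast++
slow=7 fast=15: a[fast]=2≠0 swap→a[7]=2, slow++,fast++
slow=8 fast=16: a[fast]=0, fast++
slow=8 fast=17: a[fast]=0, fast++
slow=8 fast=18: a[fast]=0, fast++
slow=8 fast=19: a[fast]=0, fast++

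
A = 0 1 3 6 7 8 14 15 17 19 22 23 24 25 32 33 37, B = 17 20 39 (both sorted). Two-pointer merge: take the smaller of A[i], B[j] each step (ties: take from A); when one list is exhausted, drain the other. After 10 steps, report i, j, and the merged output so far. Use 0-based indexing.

i=9, j=1, merged so far=[0, 1, 3, 6, 7, 8, 14, 15, 17, 17]

i=0 j=0: A[i]=0<=B[j]=17 take 0, i++
i=1 j=0: A[i]=1<=B[j]=17 take 1, i++
i=2 j=0: A[i]=3<=B[j]=17 take 3, i++
i=3 j=0: A[i]=6<=B[j]=17 take 6, i++
i=4 j=0: A[i]=7<=B[j]=17 take 7, i++
i=5 j=0: A[i]=8<=B[j]=17 take 8, i++
i=6 j=0: A[i]=14<=B[j]=17 take 14, i++
i=7 j=0: A[i]=15<=B[j]=17 take 15, i++
i=8 j=0: A[i]=17<=B[j]=17 take 17, i++
i=9 j=0: A[i]=19>B[j]=17 take 17, j++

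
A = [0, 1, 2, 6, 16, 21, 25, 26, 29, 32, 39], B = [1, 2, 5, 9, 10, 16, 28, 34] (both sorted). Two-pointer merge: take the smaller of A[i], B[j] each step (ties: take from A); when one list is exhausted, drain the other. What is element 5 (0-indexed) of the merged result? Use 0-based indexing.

i=0 j=0: A[i]=0<=B[j]=1 take 0, i++
i=1 j=0: A[i]=1<=B[j]=1 take 1, i++
i=2 j=0: A[i]=2>B[j]=1 take 1, j++
i=2 j=1: A[i]=2<=B[j]=2 take 2, i++
i=3 j=1: A[i]=6>B[j]=2 take 2, j++
i=3 j=2: A[i]=6>B[j]=5 take 5, j++
i=3 j=3: A[i]=6<=B[j]=9 take 6, i++
i=4 j=3: A[i]=16>B[j]=9 take 9, j++
i=4 j=4: A[i]=16>B[j]=10 take 10, j++
i=4 j=5: A[i]=16<=B[j]=16 take 16, i++
i=5 j=5: A[i]=21>B[j]=16 take 16, j++
i=5 j=6: A[i]=21<=B[j]=28 take 21, i++
i=6 j=6: A[i]=25<=B[j]=28 take 25, i++
i=7 j=6: A[i]=26<=B[j]=28 take 26, i++
i=8 j=6: A[i]=29>B[j]=28 take 28, j++
i=8 j=7: A[i]=29<=B[j]=34 take 29, i++
i=9 j=7: A[i]=32<=B[j]=34 take 32, i++
i=10 j=7: A[i]=39>B[j]=34 take 34, j++
i=10 j=8: B done, take A[i]=39, i++

merged[5] = 5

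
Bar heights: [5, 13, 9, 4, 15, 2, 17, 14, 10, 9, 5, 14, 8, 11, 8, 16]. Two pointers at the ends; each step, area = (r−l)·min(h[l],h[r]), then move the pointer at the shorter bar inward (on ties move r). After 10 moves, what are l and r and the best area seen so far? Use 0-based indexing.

l=0 r=15: min(5,16)*15=75 best=75 *, l++
l=1 r=15: min(13,16)*14=182 best=182 *, l++
l=2 r=15: min(9,16)*13=117 best=182, l++
l=3 r=15: min(4,16)*12=48 best=182, l++
l=4 r=15: min(15,16)*11=165 best=182, l++
l=5 r=15: min(2,16)*10=20 best=182, l++
l=6 r=15: min(17,16)*9=144 best=182, r--
l=6 r=14: min(17,8)*8=64 best=182, r--
l=6 r=13: min(17,11)*7=77 best=182, r--
l=6 r=12: min(17,8)*6=48 best=182, r--

l=6, r=11, best area=182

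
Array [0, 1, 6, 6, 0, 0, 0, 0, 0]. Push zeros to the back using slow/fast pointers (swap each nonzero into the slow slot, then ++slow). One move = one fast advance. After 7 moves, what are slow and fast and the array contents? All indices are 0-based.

slow=3, fast=7, a=[1, 6, 6, 0, 0, 0, 0, 0, 0]

(s=0,f=0) a[fast]=0 → fast++
(s=0,f=1) a[fast]=1≠0 swap→a[0]=1 → slow++,fast++
(s=1,f=2) a[fast]=6≠0 swap→a[1]=6 → slow++,fast++
(s=2,f=3) a[fast]=6≠0 swap→a[2]=6 → slow++,fast++
(s=3,f=4) a[fast]=0 → fast++
(s=3,f=5) a[fast]=0 → fast++
(s=3,f=6) a[fast]=0 → fast++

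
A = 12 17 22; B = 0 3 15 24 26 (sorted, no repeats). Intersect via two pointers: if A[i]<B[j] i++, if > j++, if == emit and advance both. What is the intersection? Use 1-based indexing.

i=1 j=1: 12>0, j++
i=1 j=2: 12>3, j++
i=1 j=3: 12<15, i++
i=2 j=3: 17>15, j++
i=2 j=4: 17<24, i++
i=3 j=4: 22<24, i++

intersection = []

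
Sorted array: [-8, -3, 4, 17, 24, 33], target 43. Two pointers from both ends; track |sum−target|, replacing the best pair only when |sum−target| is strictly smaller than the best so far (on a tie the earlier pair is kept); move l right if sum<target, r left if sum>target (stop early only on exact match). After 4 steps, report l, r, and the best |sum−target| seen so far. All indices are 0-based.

l=3, r=4, best |Δ|=6

[0,5] -8+33=25 d=18 * → l++
[1,5] -3+33=30 d=13 * → l++
[2,5] 4+33=37 d=6 * → l++
[3,5] 17+33=50 d=7 → r--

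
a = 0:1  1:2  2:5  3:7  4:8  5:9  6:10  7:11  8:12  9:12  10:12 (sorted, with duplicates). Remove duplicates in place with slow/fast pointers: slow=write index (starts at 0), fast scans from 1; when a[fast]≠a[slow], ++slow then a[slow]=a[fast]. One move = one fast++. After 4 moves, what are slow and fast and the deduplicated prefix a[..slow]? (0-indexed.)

slow=4, fast=5, prefix=[1, 2, 5, 7, 8]

slow=0 fast=1: a[fast]=2≠a[slow]=1 write a[1]=2, slow++,fast++
slow=1 fast=2: a[fast]=5≠a[slow]=2 write a[2]=5, slow++,fast++
slow=2 fast=3: a[fast]=7≠a[slow]=5 write a[3]=7, slow++,fast++
slow=3 fast=4: a[fast]=8≠a[slow]=7 write a[4]=8, slow++,fast++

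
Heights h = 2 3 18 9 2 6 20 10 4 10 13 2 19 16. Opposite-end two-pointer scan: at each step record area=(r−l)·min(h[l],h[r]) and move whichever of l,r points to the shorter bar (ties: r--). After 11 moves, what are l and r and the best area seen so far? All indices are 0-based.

l=6, r=8, best area=180

[0,13] min(2,16)*13=26 best=26 * → l++
[1,13] min(3,16)*12=36 best=36 * → l++
[2,13] min(18,16)*11=176 best=176 * → r--
[2,12] min(18,19)*10=180 best=180 * → l++
[3,12] min(9,19)*9=81 best=180 → l++
[4,12] min(2,19)*8=16 best=180 → l++
[5,12] min(6,19)*7=42 best=180 → l++
[6,12] min(20,19)*6=114 best=180 → r--
[6,11] min(20,2)*5=10 best=180 → r--
[6,10] min(20,13)*4=52 best=180 → r--
[6,9] min(20,10)*3=30 best=180 → r--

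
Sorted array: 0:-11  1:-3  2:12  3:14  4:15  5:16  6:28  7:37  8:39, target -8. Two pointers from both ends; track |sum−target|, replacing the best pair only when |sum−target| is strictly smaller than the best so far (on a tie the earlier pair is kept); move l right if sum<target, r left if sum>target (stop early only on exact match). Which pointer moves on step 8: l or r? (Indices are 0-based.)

l

l=0 r=8: -11+39=28 d=36 *, r--
l=0 r=7: -11+37=26 d=34 *, r--
l=0 r=6: -11+28=17 d=25 *, r--
l=0 r=5: -11+16=5 d=13 *, r--
l=0 r=4: -11+15=4 d=12 *, r--
l=0 r=3: -11+14=3 d=11 *, r--
l=0 r=2: -11+12=1 d=9 *, r--
l=0 r=1: -11+-3=-14 d=6 *, l++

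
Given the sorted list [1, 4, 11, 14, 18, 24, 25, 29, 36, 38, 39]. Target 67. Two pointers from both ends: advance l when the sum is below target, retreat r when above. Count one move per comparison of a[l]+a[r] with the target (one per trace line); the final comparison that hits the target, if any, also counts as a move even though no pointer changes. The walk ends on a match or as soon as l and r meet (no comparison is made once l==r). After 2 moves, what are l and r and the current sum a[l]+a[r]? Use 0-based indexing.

l=0 r=10: 1+39=40 <67, l++
l=1 r=10: 4+39=43 <67, l++

l=2, r=10, sum=50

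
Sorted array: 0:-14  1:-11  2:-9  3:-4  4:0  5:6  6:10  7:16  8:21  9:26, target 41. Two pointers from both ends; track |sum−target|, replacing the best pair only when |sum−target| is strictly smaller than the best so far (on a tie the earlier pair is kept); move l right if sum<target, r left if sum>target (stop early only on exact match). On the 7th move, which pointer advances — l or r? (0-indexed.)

l

[0,9] -14+26=12 d=29 * → l++
[1,9] -11+26=15 d=26 * → l++
[2,9] -9+26=17 d=24 * → l++
[3,9] -4+26=22 d=19 * → l++
[4,9] 0+26=26 d=15 * → l++
[5,9] 6+26=32 d=9 * → l++
[6,9] 10+26=36 d=5 * → l++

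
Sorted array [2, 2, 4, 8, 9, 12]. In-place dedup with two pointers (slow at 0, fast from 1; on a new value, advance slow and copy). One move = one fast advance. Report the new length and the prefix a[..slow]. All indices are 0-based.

length 5; prefix = [2, 4, 8, 9, 12]

(s=0,f=1) a[fast]=2=a[slow] dup → fast++
(s=0,f=2) a[fast]=4≠a[slow]=2 write a[1]=4 → slow++,fast++
(s=1,f=3) a[fast]=8≠a[slow]=4 write a[2]=8 → slow++,fast++
(s=2,f=4) a[fast]=9≠a[slow]=8 write a[3]=9 → slow++,fast++
(s=3,f=5) a[fast]=12≠a[slow]=9 write a[4]=12 → slow++,fast++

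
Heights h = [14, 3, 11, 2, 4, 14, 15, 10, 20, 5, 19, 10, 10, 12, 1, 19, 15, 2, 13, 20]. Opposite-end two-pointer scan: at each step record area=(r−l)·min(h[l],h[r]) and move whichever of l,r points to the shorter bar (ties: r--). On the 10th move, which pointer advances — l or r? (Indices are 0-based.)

[0,19] min(14,20)*19=266 best=266 * → l++
[1,19] min(3,20)*18=54 best=266 → l++
[2,19] min(11,20)*17=187 best=266 → l++
[3,19] min(2,20)*16=32 best=266 → l++
[4,19] min(4,20)*15=60 best=266 → l++
[5,19] min(14,20)*14=196 best=266 → l++
[6,19] min(15,20)*13=195 best=266 → l++
[7,19] min(10,20)*12=120 best=266 → l++
[8,19] min(20,20)*11=220 best=266 → r--
[8,18] min(20,13)*10=130 best=266 → r--

r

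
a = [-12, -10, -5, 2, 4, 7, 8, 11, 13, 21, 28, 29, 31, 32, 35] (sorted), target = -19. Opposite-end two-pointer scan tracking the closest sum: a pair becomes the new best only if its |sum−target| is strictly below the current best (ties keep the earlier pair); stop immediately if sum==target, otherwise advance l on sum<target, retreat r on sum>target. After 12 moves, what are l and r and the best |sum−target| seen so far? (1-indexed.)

l=1, r=3, best |Δ|=9

l=1 r=15: -12+35=23 d=42 *, r--
l=1 r=14: -12+32=20 d=39 *, r--
l=1 r=13: -12+31=19 d=38 *, r--
l=1 r=12: -12+29=17 d=36 *, r--
l=1 r=11: -12+28=16 d=35 *, r--
l=1 r=10: -12+21=9 d=28 *, r--
l=1 r=9: -12+13=1 d=20 *, r--
l=1 r=8: -12+11=-1 d=18 *, r--
l=1 r=7: -12+8=-4 d=15 *, r--
l=1 r=6: -12+7=-5 d=14 *, r--
l=1 r=5: -12+4=-8 d=11 *, r--
l=1 r=4: -12+2=-10 d=9 *, r--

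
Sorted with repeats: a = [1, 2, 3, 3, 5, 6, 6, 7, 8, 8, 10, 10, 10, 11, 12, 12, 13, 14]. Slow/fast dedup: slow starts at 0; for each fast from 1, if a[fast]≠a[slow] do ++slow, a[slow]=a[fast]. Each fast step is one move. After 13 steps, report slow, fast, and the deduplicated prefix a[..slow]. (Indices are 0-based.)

slow=8, fast=14, prefix=[1, 2, 3, 5, 6, 7, 8, 10, 11]

(s=0,f=1) a[fast]=2≠a[slow]=1 write a[1]=2 → slow++,fast++
(s=1,f=2) a[fast]=3≠a[slow]=2 write a[2]=3 → slow++,fast++
(s=2,f=3) a[fast]=3=a[slow] dup → fast++
(s=2,f=4) a[fast]=5≠a[slow]=3 write a[3]=5 → slow++,fast++
(s=3,f=5) a[fast]=6≠a[slow]=5 write a[4]=6 → slow++,fast++
(s=4,f=6) a[fast]=6=a[slow] dup → fast++
(s=4,f=7) a[fast]=7≠a[slow]=6 write a[5]=7 → slow++,fast++
(s=5,f=8) a[fast]=8≠a[slow]=7 write a[6]=8 → slow++,fast++
(s=6,f=9) a[fast]=8=a[slow] dup → fast++
(s=6,f=10) a[fast]=10≠a[slow]=8 write a[7]=10 → slow++,fast++
(s=7,f=11) a[fast]=10=a[slow] dup → fast++
(s=7,f=12) a[fast]=10=a[slow] dup → fast++
(s=7,f=13) a[fast]=11≠a[slow]=10 write a[8]=11 → slow++,fast++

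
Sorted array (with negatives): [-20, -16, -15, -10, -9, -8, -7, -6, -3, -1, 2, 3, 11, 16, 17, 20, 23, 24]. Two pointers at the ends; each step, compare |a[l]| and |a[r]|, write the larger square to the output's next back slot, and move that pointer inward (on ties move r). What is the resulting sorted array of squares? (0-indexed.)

l=0 r=17: |-20|<=|24| out[17]=576, r--
l=0 r=16: |-20|<=|23| out[16]=529, r--
l=0 r=15: |-20|<=|20| out[15]=400, r--
l=0 r=14: |-20|>|17| out[14]=400, l++
l=1 r=14: |-16|<=|17| out[13]=289, r--
l=1 r=13: |-16|<=|16| out[12]=256, r--
l=1 r=12: |-16|>|11| out[11]=256, l++
l=2 r=12: |-15|>|11| out[10]=225, l++
l=3 r=12: |-10|<=|11| out[9]=121, r--
l=3 r=11: |-10|>|3| out[8]=100, l++
l=4 r=11: |-9|>|3| out[7]=81, l++
l=5 r=11: |-8|>|3| out[6]=64, l++
l=6 r=11: |-7|>|3| out[5]=49, l++
l=7 r=11: |-6|>|3| out[4]=36, l++
l=8 r=11: |-3|<=|3| out[3]=9, r--
l=8 r=10: |-3|>|2| out[2]=9, l++
l=9 r=10: |-1|<=|2| out[1]=4, r--
l=9 r=9: |-1|<=|-1| out[0]=1, r--

[1, 4, 9, 9, 36, 49, 64, 81, 100, 121, 225, 256, 256, 289, 400, 400, 529, 576]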